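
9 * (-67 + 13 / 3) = -564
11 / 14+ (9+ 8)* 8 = 1915 / 14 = 136.79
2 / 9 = 0.22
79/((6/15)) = 197.50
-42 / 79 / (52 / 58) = -609 / 1027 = -0.59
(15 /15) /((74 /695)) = 695 /74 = 9.39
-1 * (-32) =32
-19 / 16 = -1.19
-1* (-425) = 425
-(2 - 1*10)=8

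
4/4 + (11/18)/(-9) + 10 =10.93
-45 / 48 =-15 / 16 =-0.94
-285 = -285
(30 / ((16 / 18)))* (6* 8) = 1620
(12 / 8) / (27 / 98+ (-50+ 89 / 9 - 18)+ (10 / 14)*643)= 1323 / 354079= 0.00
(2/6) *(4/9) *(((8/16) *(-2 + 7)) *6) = 20/9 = 2.22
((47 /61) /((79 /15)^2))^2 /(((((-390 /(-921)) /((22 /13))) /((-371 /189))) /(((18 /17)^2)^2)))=-15564097195614000 /2045739945254433649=-0.01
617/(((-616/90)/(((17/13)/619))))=-472005/2478476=-0.19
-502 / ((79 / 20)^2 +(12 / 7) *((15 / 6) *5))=-1405600 / 103687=-13.56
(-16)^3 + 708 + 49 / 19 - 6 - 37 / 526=-33894565 / 9994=-3391.49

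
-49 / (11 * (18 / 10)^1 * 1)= -245 / 99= -2.47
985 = 985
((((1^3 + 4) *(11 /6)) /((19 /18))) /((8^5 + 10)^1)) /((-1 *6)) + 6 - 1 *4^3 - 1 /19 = -72308323 /1245564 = -58.05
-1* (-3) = 3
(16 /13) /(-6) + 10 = 382 /39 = 9.79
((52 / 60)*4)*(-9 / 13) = -12 / 5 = -2.40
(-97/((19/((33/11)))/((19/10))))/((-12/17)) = 1649/40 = 41.22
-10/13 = -0.77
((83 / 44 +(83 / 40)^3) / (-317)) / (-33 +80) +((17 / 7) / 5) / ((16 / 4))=0.12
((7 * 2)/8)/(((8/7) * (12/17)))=833/384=2.17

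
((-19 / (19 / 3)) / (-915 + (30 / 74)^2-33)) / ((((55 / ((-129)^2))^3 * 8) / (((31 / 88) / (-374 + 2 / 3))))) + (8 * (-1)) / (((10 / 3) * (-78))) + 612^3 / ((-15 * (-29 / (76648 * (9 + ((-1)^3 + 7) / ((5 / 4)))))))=11922854790669788689138451366611 / 21391209034074880000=557371711513.71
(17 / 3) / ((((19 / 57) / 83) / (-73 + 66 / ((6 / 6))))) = -9877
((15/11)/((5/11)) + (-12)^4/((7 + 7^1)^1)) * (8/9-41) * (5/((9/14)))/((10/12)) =-5000572/9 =-555619.11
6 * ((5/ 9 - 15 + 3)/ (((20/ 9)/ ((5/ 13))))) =-309/ 26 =-11.88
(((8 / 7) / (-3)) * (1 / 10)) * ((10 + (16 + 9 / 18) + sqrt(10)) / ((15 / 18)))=-212 / 175-8 * sqrt(10) / 175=-1.36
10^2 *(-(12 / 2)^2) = -3600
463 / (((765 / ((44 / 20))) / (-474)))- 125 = -964069 / 1275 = -756.13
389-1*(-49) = 438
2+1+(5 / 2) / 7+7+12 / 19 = 2923 / 266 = 10.99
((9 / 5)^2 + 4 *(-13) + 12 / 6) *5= -1169 / 5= -233.80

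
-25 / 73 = -0.34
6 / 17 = 0.35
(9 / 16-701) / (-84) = 1601 / 192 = 8.34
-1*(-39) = 39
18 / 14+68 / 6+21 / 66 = 5977 / 462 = 12.94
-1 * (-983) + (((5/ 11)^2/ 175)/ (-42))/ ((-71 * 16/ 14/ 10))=1418752109/ 1443288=983.00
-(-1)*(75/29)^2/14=5625/11774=0.48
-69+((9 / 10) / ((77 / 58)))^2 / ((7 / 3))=-68.80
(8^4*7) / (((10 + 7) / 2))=57344 / 17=3373.18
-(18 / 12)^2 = -9 / 4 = -2.25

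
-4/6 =-2/3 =-0.67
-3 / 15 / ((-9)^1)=0.02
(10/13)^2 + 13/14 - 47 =-107605/2366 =-45.48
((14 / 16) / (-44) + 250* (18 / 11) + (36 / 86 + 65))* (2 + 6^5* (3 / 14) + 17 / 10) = 167910801125 / 211904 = 792390.90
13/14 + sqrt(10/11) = 13/14 + sqrt(110)/11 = 1.88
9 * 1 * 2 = 18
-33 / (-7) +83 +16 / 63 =5542 / 63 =87.97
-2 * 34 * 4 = -272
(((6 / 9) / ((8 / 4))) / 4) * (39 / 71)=13 / 284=0.05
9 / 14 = 0.64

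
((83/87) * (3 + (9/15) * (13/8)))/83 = 53/1160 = 0.05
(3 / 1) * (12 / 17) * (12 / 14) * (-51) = -648 / 7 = -92.57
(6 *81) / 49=486 / 49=9.92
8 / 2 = 4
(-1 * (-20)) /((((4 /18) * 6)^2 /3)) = 135 /4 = 33.75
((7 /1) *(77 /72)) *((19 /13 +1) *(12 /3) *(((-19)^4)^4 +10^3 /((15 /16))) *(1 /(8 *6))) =466409765738843429864977 /1053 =442934250464238774800.55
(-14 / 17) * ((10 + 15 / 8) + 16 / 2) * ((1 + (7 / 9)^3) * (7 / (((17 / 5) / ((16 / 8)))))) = -6959960 / 70227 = -99.11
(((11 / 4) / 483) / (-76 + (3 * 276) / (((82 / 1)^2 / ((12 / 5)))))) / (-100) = 18491 / 24586477440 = 0.00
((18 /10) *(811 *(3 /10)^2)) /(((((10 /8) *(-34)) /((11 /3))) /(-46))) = 5539941 /10625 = 521.41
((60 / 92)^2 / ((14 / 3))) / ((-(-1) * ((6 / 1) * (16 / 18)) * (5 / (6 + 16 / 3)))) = 2295 / 59248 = 0.04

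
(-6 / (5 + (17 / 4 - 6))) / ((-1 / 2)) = 3.69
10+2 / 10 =10.20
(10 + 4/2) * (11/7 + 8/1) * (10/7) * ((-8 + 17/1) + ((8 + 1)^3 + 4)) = 852240/7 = 121748.57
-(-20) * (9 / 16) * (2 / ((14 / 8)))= 90 / 7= 12.86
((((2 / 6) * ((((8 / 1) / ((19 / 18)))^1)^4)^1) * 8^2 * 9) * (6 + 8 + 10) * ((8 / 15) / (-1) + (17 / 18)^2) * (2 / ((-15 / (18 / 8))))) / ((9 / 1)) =-592164421632 / 3258025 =-181755.64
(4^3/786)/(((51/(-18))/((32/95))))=-2048/211565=-0.01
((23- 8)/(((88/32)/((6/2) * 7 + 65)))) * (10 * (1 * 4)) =18763.64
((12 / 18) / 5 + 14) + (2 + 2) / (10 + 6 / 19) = 10673 / 735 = 14.52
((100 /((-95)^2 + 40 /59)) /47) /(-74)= -590 /185208717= -0.00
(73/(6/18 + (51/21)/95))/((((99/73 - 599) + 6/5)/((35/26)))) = -97920375/213302128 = -0.46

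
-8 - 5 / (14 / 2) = -61 / 7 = -8.71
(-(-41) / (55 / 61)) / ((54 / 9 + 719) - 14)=2501 / 39105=0.06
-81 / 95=-0.85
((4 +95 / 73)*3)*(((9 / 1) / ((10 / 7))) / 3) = 24381 / 730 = 33.40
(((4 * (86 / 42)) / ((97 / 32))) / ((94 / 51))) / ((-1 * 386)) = -23392 / 6159209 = -0.00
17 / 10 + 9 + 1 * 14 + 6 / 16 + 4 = 1163 / 40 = 29.08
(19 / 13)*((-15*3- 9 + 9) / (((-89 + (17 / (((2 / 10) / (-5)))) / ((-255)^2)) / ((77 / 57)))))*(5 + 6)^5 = 2587284315 / 16094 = 160760.80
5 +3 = 8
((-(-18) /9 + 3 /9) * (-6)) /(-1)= 14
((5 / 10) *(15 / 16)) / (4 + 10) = 15 / 448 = 0.03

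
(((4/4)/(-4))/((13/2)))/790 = -1/20540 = -0.00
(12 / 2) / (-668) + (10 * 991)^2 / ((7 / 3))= 98404516179 / 2338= 42089185.71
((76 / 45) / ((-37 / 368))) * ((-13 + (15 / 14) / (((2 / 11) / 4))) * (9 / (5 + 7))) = -13984 / 105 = -133.18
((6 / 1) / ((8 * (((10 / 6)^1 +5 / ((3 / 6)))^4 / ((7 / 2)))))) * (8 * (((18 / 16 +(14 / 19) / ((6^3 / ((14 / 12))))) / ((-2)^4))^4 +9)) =52941726272657706769 / 5189461046814965760000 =0.01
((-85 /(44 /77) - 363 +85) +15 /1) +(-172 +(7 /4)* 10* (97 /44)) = -545.17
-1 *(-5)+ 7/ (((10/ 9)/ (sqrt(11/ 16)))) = 5+ 63 *sqrt(11)/ 40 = 10.22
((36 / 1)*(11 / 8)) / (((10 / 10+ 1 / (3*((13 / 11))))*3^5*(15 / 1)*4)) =143 / 54000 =0.00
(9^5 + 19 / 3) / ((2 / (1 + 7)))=708664 / 3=236221.33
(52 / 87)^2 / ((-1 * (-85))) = 2704 / 643365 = 0.00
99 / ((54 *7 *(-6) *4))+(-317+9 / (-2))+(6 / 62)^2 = -311434691 / 968688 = -321.50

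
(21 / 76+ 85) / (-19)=-6481 / 1444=-4.49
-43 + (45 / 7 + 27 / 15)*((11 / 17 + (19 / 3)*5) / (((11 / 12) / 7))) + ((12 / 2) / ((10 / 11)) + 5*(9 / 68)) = 7460323 / 3740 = 1994.74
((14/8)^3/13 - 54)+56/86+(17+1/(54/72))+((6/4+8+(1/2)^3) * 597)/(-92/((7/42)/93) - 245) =-192183241261/5536085568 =-34.71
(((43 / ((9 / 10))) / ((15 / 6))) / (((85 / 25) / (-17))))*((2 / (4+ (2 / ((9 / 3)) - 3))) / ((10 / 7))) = -1204 / 15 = -80.27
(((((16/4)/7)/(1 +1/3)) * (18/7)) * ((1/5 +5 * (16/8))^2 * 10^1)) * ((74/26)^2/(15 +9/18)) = 599.22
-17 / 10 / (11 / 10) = -17 / 11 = -1.55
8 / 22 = 4 / 11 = 0.36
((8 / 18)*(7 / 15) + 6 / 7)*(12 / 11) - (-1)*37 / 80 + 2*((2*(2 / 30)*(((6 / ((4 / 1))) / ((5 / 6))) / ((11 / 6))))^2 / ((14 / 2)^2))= 866863873 / 533610000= 1.62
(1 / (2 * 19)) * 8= 4 / 19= 0.21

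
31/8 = 3.88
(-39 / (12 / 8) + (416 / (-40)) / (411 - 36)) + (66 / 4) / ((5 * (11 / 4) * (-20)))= -97829 / 3750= -26.09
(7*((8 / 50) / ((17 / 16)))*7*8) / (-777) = -3584 / 47175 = -0.08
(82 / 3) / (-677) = -82 / 2031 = -0.04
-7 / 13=-0.54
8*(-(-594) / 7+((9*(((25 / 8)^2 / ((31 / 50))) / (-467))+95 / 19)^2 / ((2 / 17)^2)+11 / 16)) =10090224453494919 / 751147367936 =13433.08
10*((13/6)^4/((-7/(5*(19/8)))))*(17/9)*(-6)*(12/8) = 230630075/36288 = 6355.55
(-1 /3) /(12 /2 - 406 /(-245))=-35 /804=-0.04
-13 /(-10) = 13 /10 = 1.30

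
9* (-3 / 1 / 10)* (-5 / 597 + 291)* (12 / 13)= -9380988 / 12935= -725.24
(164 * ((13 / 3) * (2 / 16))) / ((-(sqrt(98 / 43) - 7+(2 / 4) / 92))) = 63158368 * sqrt(86) / 203717937+904567092 / 67905979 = 16.20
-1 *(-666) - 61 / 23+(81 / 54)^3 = 122677 / 184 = 666.72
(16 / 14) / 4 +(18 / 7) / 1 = 20 / 7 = 2.86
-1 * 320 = -320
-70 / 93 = -0.75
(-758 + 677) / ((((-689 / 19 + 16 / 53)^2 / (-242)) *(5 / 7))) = 15460191054 / 728545205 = 21.22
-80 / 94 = -40 / 47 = -0.85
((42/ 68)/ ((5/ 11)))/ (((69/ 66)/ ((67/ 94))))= 170247/ 183770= 0.93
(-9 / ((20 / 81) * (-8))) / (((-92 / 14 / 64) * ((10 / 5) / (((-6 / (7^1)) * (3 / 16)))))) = 6561 / 1840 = 3.57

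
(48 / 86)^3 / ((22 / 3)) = 20736 / 874577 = 0.02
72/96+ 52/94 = 245/188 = 1.30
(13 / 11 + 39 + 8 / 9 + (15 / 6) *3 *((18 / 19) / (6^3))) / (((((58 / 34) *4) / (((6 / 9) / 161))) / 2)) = 1502137 / 30111048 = 0.05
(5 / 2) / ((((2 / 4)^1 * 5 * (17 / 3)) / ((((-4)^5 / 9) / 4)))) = -5.02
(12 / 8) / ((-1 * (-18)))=1 / 12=0.08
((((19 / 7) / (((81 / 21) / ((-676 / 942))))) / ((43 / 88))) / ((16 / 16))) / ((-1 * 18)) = 282568 / 4921479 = 0.06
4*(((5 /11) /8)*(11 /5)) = 1 /2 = 0.50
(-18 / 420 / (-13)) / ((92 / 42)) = 9 / 5980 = 0.00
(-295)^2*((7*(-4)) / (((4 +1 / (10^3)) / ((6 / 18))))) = -2436700000 / 12003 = -203007.58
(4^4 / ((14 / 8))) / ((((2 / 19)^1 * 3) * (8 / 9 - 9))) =-29184 / 511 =-57.11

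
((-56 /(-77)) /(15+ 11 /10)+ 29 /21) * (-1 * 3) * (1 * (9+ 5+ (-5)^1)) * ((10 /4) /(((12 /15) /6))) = -5114475 /7084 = -721.98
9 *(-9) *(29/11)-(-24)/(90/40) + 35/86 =-202.47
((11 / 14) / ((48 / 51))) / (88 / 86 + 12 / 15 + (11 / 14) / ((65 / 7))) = 104533 / 238896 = 0.44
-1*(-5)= 5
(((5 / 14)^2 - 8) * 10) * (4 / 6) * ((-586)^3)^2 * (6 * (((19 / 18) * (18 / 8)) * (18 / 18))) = -1483936223036127322640 / 49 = -30284412715023006584.49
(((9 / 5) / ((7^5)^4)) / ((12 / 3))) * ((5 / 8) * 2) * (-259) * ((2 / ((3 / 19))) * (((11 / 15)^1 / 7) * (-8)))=0.00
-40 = -40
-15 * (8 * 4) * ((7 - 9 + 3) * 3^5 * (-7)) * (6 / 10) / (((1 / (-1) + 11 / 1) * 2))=24494.40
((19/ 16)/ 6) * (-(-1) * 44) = 209/ 24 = 8.71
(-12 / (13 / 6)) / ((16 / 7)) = -63 / 26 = -2.42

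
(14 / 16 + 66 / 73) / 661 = 1039 / 386024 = 0.00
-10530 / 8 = -1316.25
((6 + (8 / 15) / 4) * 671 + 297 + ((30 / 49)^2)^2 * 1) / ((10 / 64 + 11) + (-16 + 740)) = 12210145081184 / 2034254152875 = 6.00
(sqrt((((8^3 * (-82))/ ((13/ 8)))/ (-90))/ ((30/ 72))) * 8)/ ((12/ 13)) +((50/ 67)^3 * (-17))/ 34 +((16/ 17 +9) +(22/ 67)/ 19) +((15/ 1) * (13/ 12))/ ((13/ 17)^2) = 189633170513/ 5051615348 +256 * sqrt(1599)/ 45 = 265.02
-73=-73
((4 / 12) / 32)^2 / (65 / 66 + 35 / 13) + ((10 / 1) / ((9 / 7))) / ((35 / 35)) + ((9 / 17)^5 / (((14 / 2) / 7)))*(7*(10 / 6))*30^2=9174470827845053 / 20642221831680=444.45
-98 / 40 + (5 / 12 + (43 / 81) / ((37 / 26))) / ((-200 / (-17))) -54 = -135183581 / 2397600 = -56.38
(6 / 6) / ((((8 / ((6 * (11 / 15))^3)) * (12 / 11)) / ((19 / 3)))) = 278179 / 4500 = 61.82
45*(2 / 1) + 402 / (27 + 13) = 2001 / 20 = 100.05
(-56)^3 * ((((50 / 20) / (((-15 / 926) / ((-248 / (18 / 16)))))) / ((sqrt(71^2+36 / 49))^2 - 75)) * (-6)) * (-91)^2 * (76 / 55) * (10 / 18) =4974840907336122368 / 108421335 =45884335470.84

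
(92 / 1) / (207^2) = 4 / 1863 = 0.00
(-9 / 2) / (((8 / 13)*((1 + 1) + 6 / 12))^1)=-117 / 40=-2.92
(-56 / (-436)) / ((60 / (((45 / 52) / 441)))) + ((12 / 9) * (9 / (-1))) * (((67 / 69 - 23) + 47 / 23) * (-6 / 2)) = -3939350665 / 5475288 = -719.48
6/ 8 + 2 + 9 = 11.75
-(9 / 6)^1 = -3 / 2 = -1.50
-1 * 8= -8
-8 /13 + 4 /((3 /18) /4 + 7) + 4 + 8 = 2020 /169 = 11.95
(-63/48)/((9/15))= -35/16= -2.19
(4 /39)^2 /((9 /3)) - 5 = -22799 /4563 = -5.00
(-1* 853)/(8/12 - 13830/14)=17913/20731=0.86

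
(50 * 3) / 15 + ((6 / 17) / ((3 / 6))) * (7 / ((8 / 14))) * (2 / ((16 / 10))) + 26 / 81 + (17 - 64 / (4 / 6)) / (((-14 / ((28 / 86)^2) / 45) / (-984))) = -26465.45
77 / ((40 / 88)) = 847 / 5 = 169.40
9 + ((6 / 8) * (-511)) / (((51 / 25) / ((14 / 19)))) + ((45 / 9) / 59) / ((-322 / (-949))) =-396344127 / 3068177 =-129.18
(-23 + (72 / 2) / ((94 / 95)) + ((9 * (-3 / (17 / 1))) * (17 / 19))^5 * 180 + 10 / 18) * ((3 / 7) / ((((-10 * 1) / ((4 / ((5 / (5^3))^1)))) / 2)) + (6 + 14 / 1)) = -12319162277440 / 1047389877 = -11761.77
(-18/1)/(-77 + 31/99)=891/3796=0.23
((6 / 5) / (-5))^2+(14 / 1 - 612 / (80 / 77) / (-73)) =4038137 / 182500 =22.13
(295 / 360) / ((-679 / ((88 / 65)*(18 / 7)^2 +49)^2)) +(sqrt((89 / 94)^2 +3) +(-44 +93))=sqrt(34429) / 94 +22290561251389 / 495930871800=46.92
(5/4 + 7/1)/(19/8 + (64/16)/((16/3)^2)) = 528/161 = 3.28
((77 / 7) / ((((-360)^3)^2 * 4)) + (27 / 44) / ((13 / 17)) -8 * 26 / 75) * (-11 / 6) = 2453988310548478427 / 679156088832000000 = 3.61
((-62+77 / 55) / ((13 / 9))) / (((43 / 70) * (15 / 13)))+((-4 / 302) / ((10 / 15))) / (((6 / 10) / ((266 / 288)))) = -276857119 / 4674960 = -59.22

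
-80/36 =-20/9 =-2.22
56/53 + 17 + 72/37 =39225/1961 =20.00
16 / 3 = 5.33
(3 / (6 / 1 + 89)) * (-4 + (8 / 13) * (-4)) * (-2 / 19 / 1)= 504 / 23465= 0.02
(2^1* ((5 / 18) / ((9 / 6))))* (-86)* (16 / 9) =-13760 / 243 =-56.63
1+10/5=3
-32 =-32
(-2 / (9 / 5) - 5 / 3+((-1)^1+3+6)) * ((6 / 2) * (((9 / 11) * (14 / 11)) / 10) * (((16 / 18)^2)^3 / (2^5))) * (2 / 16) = 336896 / 107173935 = 0.00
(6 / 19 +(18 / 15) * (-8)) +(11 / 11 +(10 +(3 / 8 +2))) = 3109 / 760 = 4.09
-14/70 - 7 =-36/5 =-7.20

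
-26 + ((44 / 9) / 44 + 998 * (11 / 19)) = 94375 / 171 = 551.90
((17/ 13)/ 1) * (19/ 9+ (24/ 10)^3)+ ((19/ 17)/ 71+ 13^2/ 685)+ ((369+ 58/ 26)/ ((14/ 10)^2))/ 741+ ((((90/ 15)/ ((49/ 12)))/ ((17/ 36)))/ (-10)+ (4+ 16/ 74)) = 1439863040328689/ 56998689213375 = 25.26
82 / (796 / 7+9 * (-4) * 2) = 287 / 146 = 1.97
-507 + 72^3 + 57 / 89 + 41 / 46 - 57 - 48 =1525578055 / 4094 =372637.53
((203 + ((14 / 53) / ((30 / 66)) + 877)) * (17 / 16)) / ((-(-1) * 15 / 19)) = 46246171 / 31800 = 1454.28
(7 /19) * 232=1624 /19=85.47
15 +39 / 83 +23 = 3193 / 83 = 38.47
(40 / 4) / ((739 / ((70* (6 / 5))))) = 840 / 739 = 1.14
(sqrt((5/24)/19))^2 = 5/456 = 0.01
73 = 73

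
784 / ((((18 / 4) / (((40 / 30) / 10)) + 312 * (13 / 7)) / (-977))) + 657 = -10167071 / 17169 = -592.18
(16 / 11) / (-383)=-16 / 4213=-0.00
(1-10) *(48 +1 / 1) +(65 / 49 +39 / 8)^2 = -61856063 / 153664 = -402.54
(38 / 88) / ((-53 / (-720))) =3420 / 583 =5.87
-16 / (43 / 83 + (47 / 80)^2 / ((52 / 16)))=-27622400 / 1077747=-25.63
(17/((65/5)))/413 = 17/5369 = 0.00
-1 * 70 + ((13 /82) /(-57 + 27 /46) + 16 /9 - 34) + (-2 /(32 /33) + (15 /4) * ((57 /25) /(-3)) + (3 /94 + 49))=-58.11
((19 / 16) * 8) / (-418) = -1 / 44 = -0.02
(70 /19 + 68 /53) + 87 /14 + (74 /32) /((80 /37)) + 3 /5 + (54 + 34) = 909950753 /9022720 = 100.85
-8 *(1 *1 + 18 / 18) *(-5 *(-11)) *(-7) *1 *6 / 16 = 2310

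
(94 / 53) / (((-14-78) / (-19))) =893 / 2438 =0.37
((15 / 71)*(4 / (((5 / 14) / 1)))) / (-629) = -168 / 44659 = -0.00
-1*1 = -1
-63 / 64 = -0.98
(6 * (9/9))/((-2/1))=-3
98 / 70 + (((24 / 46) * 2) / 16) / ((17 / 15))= 5699 / 3910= 1.46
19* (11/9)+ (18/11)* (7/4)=5165/198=26.09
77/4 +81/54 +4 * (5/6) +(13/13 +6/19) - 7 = 4195/228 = 18.40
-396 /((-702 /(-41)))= -902 /39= -23.13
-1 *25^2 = -625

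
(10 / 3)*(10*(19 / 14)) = 45.24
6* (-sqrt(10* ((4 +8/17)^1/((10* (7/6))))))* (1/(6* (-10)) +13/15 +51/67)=-18.92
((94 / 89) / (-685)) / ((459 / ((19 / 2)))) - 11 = -307813178 / 27982935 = -11.00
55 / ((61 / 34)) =1870 / 61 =30.66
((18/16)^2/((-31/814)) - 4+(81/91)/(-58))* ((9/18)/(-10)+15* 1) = -2242767743/4027520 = -556.86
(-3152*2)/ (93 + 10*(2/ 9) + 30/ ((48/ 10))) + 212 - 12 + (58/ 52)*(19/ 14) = 14257199/ 102284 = 139.39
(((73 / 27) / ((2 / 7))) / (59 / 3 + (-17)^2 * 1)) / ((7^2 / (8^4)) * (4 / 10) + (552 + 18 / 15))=1308160 / 23605292439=0.00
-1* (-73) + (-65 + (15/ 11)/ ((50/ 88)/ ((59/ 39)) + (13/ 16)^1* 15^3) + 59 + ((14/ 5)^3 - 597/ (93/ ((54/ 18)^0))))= 121439544238/ 1471403375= 82.53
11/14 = 0.79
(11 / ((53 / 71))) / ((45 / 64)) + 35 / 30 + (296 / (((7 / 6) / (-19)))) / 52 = -30636217 / 434070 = -70.58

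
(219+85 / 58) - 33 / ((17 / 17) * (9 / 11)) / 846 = 8111597 / 36801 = 220.42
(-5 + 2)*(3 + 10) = -39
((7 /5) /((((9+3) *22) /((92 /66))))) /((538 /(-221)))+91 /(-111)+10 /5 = 510353783 /433552680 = 1.18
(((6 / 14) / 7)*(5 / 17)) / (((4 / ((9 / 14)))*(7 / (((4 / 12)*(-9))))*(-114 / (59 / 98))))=7965 / 1216020064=0.00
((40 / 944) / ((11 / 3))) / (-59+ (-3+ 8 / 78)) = -585 / 3133372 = -0.00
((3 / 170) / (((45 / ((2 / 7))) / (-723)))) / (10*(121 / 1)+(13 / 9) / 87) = -188703 / 2818642925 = -0.00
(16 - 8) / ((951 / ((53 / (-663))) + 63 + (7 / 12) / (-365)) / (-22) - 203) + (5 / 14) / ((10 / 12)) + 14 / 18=132555647396 / 107747970813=1.23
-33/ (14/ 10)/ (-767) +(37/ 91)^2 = 95786/ 488579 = 0.20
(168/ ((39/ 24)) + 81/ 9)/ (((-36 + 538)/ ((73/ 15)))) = 35551/ 32630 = 1.09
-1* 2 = -2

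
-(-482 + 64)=418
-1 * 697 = -697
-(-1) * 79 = 79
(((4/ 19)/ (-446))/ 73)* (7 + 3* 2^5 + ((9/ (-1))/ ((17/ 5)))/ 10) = -3493/ 5258117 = -0.00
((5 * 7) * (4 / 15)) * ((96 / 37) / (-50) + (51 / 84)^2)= 229693 / 77700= 2.96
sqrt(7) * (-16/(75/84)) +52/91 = 4/7 - 448 * sqrt(7)/25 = -46.84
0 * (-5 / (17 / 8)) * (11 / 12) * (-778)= 0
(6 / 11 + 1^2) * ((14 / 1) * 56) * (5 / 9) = 66640 / 99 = 673.13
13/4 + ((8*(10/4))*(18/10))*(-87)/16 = -385/2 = -192.50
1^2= 1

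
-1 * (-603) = 603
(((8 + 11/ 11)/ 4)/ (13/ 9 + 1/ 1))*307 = 24867/ 88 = 282.58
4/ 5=0.80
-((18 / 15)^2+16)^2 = -190096 / 625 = -304.15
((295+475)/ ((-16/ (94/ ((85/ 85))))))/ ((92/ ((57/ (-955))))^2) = -11758131/ 6175503680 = -0.00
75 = 75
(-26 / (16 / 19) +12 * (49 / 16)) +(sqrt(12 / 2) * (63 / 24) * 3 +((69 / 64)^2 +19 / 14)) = 240687 / 28672 +63 * sqrt(6) / 8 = 27.68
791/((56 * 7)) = 113/56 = 2.02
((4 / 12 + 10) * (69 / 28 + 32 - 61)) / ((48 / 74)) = -422.73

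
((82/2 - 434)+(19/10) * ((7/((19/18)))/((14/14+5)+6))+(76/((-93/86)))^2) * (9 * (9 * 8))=14158555362/4805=2946629.63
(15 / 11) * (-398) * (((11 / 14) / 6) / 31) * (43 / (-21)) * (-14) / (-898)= 42785 / 584598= 0.07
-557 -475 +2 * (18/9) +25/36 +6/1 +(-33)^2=2437/36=67.69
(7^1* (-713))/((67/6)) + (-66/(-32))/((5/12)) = -592287/1340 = -442.01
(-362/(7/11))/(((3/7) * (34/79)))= -157289/51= -3084.10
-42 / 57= -14 / 19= -0.74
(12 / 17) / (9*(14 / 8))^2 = 0.00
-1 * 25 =-25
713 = 713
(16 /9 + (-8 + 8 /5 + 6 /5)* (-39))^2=84750436 /2025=41852.07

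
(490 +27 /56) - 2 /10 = 137279 /280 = 490.28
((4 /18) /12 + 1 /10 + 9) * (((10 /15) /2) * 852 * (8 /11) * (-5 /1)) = -2796832 /297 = -9416.94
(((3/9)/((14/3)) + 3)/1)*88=1892/7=270.29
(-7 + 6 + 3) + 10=12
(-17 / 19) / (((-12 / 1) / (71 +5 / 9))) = 2737 / 513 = 5.34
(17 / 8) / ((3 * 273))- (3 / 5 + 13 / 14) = -49991 / 32760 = -1.53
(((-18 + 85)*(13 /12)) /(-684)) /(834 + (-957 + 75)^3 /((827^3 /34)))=-492645685493 /3680383126358880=-0.00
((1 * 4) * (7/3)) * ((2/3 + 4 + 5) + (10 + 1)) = 1736/9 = 192.89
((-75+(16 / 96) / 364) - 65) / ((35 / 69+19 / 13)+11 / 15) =-35162285 / 678664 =-51.81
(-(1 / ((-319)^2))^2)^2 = 1 / 107232261306583856641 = 0.00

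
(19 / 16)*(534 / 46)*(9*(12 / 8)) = 136971 / 736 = 186.10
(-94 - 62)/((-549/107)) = 5564/183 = 30.40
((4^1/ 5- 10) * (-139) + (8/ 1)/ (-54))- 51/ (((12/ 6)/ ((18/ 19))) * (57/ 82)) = 60621388/ 48735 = 1243.90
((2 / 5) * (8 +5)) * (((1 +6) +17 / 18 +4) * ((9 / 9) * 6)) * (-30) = -11180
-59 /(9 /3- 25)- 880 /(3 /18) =-116101 /22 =-5277.32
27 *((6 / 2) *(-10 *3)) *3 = -7290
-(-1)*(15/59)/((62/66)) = 495/1829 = 0.27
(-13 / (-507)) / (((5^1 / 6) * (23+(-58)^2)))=2 / 220155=0.00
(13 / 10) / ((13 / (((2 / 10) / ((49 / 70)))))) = 1 / 35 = 0.03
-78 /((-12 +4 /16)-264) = 312 /1103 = 0.28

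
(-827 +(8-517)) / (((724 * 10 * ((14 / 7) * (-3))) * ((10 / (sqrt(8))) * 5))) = 167 * sqrt(2) / 135750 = 0.00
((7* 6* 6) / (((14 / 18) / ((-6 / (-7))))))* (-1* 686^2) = -130691232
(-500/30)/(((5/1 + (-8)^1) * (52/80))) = 1000/117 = 8.55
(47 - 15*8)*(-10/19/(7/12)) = 8760/133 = 65.86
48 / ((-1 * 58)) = -24 / 29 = -0.83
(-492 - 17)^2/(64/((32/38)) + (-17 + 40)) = 259081/99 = 2616.98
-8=-8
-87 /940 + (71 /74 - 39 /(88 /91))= -30195233 /765160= -39.46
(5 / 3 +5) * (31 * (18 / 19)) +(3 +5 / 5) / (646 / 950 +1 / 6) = 483840 / 2413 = 200.51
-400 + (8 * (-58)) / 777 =-400.60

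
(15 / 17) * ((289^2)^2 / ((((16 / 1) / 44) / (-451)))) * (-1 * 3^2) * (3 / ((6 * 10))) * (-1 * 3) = -164890902696993 / 16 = -10305681418562.06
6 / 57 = 2 / 19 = 0.11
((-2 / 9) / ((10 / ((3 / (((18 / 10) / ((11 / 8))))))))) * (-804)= 737 / 18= 40.94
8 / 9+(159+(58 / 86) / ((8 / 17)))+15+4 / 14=3827443 / 21672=176.61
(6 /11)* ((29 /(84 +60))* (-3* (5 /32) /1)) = -145 /2816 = -0.05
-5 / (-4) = 5 / 4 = 1.25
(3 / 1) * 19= 57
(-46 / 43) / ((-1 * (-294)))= -23 / 6321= -0.00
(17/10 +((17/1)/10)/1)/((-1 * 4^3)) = -17/320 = -0.05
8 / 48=1 / 6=0.17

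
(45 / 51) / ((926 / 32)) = 240 / 7871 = 0.03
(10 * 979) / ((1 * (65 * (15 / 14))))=27412 / 195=140.57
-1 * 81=-81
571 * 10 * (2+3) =28550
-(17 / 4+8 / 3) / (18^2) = -0.02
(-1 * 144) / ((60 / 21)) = -252 / 5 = -50.40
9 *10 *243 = 21870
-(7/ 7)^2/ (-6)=1/ 6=0.17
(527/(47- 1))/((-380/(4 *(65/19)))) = -6851/16606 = -0.41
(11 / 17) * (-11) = -121 / 17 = -7.12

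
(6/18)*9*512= 1536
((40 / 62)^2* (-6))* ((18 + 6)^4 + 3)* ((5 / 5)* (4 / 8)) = -398134800 / 961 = -414292.20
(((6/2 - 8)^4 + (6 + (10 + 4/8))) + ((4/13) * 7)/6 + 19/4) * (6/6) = 100871/156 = 646.61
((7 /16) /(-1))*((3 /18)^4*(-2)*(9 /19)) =7 /21888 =0.00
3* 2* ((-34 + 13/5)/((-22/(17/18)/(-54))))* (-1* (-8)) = -192168/55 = -3493.96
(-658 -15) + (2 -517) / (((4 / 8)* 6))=-2534 / 3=-844.67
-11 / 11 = -1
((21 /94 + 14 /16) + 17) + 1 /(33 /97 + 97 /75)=20901505 /1117096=18.71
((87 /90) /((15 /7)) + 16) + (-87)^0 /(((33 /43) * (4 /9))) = 191891 /9900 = 19.38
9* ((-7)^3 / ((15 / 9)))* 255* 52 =-24560172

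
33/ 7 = 4.71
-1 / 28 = -0.04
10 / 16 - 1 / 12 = 0.54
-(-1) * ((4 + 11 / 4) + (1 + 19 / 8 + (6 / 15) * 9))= 549 / 40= 13.72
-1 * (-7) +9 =16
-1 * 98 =-98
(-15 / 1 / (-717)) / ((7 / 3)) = 15 / 1673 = 0.01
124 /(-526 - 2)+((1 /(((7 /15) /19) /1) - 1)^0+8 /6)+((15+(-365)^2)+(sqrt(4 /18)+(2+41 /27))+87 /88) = sqrt(2) /3+316593935 /2376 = 133247.08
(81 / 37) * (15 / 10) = 243 / 74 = 3.28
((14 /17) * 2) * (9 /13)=252 /221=1.14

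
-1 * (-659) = 659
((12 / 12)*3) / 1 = 3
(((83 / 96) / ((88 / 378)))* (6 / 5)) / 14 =2241 / 7040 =0.32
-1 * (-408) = 408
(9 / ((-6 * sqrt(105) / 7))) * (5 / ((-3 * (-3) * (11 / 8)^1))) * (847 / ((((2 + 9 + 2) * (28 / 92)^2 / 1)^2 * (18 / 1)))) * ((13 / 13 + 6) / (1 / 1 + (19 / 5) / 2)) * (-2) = 123130040 * sqrt(105) / 19452069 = 64.86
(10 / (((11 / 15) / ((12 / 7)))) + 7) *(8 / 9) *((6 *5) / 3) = 270.01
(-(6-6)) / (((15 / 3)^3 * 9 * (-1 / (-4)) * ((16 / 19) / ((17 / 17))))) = 0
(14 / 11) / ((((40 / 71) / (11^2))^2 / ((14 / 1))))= 821922.45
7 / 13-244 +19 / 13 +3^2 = -233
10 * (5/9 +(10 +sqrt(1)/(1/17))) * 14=34720/9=3857.78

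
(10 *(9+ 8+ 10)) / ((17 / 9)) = 2430 / 17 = 142.94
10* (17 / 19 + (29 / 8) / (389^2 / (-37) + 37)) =101865425 / 11396352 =8.94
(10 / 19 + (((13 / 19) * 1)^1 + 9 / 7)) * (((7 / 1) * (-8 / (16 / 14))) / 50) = -1162 / 475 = -2.45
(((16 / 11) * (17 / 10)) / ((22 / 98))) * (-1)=-6664 / 605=-11.01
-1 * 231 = -231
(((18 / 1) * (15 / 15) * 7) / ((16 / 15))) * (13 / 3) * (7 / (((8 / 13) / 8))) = 372645 / 8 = 46580.62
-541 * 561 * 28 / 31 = -274129.94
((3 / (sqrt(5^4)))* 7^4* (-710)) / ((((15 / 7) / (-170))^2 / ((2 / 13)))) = -38624637296 / 195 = -198075063.06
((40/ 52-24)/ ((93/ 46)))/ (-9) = 13892/ 10881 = 1.28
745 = 745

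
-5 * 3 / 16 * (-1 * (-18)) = -135 / 8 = -16.88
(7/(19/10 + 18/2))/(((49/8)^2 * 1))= 640/37387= 0.02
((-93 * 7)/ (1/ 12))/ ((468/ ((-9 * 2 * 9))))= 35154/ 13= 2704.15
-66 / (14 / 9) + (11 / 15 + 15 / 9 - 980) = -1020.03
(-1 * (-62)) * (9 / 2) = 279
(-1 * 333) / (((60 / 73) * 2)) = -202.58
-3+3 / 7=-18 / 7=-2.57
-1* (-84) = 84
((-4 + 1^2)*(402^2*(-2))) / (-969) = -323208 / 323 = -1000.64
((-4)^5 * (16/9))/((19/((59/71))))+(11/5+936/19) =-1709209/60705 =-28.16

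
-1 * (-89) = 89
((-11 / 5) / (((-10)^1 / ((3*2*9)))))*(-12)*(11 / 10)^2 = -107811 / 625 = -172.50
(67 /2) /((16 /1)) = 67 /32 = 2.09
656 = 656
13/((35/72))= 936/35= 26.74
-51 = -51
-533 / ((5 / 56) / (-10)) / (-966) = -4264 / 69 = -61.80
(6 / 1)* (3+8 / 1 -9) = 12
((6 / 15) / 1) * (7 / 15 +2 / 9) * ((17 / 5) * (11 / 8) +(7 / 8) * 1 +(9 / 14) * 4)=11749 / 5250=2.24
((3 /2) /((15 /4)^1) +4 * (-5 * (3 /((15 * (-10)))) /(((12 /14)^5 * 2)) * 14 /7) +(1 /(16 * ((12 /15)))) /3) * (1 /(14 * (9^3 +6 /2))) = 100357 /796884480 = 0.00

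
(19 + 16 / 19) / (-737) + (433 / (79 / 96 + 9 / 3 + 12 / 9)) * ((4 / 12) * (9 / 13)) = 17614183 / 910195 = 19.35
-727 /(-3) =727 /3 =242.33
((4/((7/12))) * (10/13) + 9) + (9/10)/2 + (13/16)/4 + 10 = 725899/29120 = 24.93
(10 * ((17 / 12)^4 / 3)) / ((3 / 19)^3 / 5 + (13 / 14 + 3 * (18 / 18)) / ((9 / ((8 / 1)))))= 100252344325 / 26081053056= 3.84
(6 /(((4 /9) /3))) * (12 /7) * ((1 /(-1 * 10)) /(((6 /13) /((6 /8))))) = -3159 /280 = -11.28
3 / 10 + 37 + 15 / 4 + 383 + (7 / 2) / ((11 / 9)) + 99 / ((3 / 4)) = 122961 / 220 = 558.91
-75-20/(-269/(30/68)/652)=-245175/4573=-53.61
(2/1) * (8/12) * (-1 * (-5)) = 20/3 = 6.67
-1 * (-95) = 95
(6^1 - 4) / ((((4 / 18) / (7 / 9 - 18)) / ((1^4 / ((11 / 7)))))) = -98.64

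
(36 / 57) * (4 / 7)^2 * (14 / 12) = 32 / 133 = 0.24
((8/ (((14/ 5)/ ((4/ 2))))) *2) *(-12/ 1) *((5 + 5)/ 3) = -3200/ 7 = -457.14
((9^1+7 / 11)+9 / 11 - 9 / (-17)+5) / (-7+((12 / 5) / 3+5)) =-14945 / 1122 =-13.32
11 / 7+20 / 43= 613 / 301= 2.04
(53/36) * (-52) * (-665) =458185/9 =50909.44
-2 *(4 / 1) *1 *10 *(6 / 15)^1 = -32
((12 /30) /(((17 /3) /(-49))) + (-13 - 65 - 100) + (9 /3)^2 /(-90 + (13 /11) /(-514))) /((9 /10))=-201.73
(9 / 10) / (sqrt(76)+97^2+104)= 85617 / 904970930 - 9* sqrt(19) / 452485465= 0.00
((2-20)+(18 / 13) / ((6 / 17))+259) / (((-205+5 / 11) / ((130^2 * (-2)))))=1821248 / 45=40472.18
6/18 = 1/3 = 0.33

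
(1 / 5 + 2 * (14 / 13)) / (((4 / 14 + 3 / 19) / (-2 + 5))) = 15.92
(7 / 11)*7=49 / 11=4.45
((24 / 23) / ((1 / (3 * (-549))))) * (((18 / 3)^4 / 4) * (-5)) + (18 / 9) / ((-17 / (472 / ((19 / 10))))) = 20683204160 / 7429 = 2784116.86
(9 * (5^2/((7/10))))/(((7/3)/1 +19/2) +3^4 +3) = 3.35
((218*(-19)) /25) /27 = -6.14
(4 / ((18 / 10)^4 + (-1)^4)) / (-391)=-1250 / 1404863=-0.00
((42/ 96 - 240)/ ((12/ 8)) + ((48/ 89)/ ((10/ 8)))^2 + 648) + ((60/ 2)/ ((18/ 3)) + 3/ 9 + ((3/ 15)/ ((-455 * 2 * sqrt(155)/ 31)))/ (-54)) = sqrt(155)/ 1228500 + 782295637/ 1584200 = 493.81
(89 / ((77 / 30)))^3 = 19034163000 / 456533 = 41692.85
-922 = -922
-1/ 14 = -0.07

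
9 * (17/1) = 153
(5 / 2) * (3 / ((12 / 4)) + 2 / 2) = 5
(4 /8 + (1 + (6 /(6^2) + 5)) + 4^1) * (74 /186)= 1184 /279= 4.24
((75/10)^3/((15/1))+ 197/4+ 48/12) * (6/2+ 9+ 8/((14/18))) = 3627/2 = 1813.50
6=6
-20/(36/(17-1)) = -80/9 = -8.89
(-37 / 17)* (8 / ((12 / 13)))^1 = -18.86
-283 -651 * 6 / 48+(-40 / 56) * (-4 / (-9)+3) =-184885 / 504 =-366.84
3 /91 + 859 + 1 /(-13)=78165 /91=858.96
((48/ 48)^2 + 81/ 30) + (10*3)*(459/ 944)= 18.29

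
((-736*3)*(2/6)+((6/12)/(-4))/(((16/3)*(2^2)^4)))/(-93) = 24117251/3047424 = 7.91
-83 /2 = -41.50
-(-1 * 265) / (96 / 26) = 3445 / 48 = 71.77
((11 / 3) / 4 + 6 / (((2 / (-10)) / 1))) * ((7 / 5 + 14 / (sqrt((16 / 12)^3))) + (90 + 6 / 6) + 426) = -75384 / 5 - 2443 * sqrt(3) / 16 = -15341.26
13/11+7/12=233/132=1.77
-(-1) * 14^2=196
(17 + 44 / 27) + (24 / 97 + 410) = 1123229 / 2619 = 428.88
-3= -3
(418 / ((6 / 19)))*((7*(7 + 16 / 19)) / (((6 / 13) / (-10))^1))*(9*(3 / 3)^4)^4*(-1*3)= 30987941985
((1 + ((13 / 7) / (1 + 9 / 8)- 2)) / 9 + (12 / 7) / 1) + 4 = 2035 / 357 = 5.70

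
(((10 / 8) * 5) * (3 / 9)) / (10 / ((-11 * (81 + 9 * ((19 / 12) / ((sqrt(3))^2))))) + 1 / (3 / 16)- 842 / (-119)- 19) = -1603525 / 5081228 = -0.32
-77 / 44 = -7 / 4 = -1.75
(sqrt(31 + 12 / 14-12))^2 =139 / 7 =19.86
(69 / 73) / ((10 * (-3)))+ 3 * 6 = 13117 / 730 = 17.97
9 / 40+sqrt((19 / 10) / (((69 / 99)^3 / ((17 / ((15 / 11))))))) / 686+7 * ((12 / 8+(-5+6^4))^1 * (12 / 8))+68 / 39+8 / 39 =363 * sqrt(14858) / 3628940+21174541 / 1560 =13573.44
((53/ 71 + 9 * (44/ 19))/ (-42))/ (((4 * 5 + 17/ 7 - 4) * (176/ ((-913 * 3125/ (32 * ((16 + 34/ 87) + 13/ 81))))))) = 1971536090625/ 2309380252672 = 0.85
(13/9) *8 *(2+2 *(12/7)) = 3952/63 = 62.73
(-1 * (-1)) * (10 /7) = 10 /7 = 1.43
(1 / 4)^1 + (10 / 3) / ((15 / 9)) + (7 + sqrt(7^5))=37 / 4 + 49 * sqrt(7)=138.89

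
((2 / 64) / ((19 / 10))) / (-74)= -5 / 22496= -0.00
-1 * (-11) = 11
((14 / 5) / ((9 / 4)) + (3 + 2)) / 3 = 281 / 135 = 2.08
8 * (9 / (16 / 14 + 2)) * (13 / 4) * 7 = 521.18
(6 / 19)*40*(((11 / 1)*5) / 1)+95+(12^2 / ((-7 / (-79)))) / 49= 5362859 / 6517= 822.90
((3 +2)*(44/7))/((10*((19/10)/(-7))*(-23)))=220/437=0.50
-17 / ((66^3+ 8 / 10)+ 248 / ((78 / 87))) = -1105 / 18705272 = -0.00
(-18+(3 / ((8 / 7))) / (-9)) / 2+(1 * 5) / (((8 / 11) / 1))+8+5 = 515 / 48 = 10.73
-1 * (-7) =7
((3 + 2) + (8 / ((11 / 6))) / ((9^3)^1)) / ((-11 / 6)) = -2.73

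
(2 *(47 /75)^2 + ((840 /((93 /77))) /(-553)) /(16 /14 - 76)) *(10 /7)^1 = 2895394184 /2526449625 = 1.15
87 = 87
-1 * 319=-319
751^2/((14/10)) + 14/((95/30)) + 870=53696393/133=403732.28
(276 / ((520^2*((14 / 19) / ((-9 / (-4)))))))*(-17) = -200583 / 3785600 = -0.05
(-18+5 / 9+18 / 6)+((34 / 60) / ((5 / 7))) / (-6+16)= -64643 / 4500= -14.37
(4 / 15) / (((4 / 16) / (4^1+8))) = 12.80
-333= -333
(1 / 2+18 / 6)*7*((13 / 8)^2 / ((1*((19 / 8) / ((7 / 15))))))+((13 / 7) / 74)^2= 3888676987 / 305889360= 12.71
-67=-67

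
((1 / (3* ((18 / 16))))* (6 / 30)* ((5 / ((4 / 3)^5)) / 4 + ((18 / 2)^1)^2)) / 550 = 12333 / 1408000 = 0.01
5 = 5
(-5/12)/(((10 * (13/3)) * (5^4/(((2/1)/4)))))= -1/130000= -0.00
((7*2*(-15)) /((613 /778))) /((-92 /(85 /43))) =3471825 /606257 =5.73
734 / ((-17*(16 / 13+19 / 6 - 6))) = 57252 / 2125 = 26.94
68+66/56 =1937/28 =69.18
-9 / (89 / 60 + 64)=-540 / 3929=-0.14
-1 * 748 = -748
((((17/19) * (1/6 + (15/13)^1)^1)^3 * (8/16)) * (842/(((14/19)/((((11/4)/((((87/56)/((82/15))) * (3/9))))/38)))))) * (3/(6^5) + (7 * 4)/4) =194693047542973111/38631828089088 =5039.71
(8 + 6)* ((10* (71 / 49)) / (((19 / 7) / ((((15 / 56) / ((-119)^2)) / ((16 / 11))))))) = 58575 / 60269216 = 0.00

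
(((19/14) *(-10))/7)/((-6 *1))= 95/294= 0.32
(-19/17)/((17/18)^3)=-110808/83521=-1.33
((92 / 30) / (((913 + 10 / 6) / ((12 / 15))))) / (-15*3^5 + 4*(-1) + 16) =-23 / 31152975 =-0.00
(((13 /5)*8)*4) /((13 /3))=96 /5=19.20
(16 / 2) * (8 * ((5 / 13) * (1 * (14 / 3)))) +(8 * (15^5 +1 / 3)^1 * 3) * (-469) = -333353616848 / 39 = -8547528637.13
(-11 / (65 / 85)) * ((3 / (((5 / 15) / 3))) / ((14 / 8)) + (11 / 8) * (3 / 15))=-822239 / 3640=-225.89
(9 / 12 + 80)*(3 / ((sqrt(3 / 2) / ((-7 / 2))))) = -2261*sqrt(6) / 8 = -692.29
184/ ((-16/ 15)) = -345/ 2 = -172.50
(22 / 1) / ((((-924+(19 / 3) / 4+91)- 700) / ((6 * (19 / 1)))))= -30096 / 18377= -1.64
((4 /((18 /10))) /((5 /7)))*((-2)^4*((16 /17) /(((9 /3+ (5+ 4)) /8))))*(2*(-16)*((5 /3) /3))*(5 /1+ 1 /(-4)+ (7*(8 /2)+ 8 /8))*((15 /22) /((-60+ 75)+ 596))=-7168000 /342771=-20.91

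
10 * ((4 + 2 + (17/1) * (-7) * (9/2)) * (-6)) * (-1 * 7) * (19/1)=-4225410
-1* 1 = -1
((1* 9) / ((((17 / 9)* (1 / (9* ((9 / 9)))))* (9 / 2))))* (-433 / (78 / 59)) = -689769 / 221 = -3121.13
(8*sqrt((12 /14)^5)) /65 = 288*sqrt(42) /22295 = 0.08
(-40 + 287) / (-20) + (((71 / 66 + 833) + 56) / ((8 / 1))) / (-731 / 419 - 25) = -488431199 / 29583840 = -16.51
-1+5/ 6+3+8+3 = 83/ 6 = 13.83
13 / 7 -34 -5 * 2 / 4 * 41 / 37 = -18085 / 518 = -34.91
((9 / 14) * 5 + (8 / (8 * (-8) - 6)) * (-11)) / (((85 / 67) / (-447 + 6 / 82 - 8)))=-195575546 / 121975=-1603.41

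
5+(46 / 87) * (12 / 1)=329 / 29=11.34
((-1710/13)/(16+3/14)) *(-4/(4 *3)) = 7980/2951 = 2.70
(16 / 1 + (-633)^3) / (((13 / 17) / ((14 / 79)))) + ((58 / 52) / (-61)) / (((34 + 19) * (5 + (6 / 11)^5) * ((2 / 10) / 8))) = -158672209548912984774 / 2699499512021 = -58778380.53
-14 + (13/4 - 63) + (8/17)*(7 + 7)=-4567/68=-67.16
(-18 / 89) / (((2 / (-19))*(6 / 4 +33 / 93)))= 10602 / 10235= 1.04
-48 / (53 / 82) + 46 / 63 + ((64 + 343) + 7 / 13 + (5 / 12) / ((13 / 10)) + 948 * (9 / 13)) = 6615445 / 6678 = 990.63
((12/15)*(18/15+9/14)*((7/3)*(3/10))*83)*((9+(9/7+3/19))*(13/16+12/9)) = 1919.57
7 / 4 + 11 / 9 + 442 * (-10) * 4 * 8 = -5091733 / 36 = -141437.03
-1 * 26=-26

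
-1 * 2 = -2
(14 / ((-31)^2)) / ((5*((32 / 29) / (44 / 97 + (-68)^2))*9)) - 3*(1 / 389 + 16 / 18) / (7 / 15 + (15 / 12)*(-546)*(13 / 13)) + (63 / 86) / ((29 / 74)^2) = 9869350989712476181 / 1609856926073103540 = 6.13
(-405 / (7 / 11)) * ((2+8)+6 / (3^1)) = -53460 / 7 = -7637.14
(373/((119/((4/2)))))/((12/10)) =1865/357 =5.22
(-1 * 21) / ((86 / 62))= -651 / 43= -15.14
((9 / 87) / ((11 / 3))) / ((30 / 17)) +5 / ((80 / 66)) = 52839 / 12760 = 4.14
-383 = -383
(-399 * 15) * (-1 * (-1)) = -5985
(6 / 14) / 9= 1 / 21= 0.05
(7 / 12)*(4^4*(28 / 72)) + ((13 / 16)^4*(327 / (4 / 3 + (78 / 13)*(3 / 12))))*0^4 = 1568 / 27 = 58.07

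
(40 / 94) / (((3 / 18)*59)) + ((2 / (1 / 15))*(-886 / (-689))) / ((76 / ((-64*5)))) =-5894936280 / 36301343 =-162.39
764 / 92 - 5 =76 / 23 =3.30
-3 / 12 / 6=-1 / 24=-0.04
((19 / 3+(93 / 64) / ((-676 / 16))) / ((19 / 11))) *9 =1686201 / 51376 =32.82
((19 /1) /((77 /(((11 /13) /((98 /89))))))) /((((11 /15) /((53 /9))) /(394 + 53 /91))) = 5363488435 /8926918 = 600.82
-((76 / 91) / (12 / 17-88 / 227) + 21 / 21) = -101258 / 27937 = -3.62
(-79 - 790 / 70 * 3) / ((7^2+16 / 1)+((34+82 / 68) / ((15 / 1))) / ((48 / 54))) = -1074400 / 643937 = -1.67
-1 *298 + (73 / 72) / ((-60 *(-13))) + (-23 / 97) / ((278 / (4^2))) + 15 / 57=-297.75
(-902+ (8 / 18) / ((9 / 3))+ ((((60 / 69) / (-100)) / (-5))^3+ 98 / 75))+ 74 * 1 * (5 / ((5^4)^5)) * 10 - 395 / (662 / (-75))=-709961494860563761267841 / 829593498229980468750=-855.79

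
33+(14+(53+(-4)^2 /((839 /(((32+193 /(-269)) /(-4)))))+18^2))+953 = 310742847 /225691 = 1376.85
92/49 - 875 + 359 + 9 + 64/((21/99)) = -9967/49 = -203.41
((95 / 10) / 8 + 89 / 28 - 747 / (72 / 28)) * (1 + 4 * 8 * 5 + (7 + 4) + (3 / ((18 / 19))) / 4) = -132898909 / 2688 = -49441.56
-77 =-77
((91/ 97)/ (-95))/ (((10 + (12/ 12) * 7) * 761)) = -91/ 119214455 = -0.00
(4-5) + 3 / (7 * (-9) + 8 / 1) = -58 / 55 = -1.05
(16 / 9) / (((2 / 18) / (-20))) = -320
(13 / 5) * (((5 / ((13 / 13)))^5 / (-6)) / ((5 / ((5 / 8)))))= -8125 / 48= -169.27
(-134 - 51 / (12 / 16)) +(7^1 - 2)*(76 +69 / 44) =8177 / 44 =185.84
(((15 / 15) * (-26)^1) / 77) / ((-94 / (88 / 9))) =104 / 2961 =0.04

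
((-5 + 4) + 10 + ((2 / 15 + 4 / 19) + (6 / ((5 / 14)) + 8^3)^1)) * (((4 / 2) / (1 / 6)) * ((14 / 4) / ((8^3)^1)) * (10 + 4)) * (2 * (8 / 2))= 7515179 / 1520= 4944.20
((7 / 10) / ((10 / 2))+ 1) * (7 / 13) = 399 / 650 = 0.61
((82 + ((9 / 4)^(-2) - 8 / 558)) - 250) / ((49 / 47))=-160.97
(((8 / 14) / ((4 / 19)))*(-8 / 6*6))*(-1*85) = 12920 / 7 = 1845.71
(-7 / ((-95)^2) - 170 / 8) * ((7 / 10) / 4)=-3.72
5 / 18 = 0.28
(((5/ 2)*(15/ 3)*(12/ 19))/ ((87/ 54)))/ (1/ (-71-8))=-213300/ 551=-387.11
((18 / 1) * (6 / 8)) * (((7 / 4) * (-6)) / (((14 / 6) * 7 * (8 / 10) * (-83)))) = 1215 / 9296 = 0.13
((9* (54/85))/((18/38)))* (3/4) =1539/170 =9.05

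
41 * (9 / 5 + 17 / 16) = 9389 / 80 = 117.36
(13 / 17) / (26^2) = 1 / 884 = 0.00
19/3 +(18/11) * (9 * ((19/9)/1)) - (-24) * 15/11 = 2315/33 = 70.15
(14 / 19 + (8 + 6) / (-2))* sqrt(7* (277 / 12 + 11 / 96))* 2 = -119* sqrt(93534) / 228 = -159.62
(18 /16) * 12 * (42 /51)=189 /17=11.12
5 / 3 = 1.67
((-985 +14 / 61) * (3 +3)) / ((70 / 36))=-6487668 / 2135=-3038.72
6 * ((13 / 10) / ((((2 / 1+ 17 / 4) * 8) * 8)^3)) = 39 / 320000000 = 0.00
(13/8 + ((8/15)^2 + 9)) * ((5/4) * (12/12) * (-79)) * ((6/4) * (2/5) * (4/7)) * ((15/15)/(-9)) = 1551323/37800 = 41.04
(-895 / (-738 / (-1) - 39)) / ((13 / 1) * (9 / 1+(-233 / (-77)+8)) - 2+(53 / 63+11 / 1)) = -1155 / 243718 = -0.00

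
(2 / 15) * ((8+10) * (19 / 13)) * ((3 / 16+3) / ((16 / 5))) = 2907 / 832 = 3.49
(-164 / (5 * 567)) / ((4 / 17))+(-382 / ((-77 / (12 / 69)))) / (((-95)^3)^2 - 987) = -64813419455017859 / 263624166651151845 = -0.25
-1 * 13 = -13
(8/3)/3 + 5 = 53/9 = 5.89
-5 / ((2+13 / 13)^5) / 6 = -5 / 1458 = -0.00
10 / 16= 5 / 8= 0.62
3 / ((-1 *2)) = -3 / 2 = -1.50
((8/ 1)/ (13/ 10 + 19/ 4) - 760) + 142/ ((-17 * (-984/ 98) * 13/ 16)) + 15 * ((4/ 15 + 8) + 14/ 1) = -1393457966/ 3289143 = -423.65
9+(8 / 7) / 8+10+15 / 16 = 2249 / 112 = 20.08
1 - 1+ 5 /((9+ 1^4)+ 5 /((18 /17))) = 0.34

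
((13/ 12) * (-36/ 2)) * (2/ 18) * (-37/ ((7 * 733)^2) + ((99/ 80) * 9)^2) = -271708224645533/ 1010962982400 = -268.76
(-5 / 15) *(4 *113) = -452 / 3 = -150.67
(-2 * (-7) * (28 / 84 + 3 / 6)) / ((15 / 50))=350 / 9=38.89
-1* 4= -4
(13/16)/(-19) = -13/304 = -0.04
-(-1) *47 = 47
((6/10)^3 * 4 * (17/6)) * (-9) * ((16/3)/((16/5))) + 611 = 574.28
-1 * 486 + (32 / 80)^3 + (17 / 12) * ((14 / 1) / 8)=-2900741 / 6000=-483.46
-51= -51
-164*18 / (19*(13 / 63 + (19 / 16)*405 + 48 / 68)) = -50585472 / 156882563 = -0.32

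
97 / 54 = 1.80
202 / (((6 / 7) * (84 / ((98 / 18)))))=4949 / 324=15.27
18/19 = 0.95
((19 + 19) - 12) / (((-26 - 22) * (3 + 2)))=-13 / 120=-0.11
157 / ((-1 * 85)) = -157 / 85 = -1.85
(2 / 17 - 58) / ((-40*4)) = 0.36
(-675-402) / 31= -1077 / 31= -34.74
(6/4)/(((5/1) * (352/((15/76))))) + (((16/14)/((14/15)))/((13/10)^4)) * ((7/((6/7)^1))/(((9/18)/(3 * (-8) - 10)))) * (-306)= 111331123457049/1528127744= 72854.59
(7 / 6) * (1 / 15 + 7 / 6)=259 / 180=1.44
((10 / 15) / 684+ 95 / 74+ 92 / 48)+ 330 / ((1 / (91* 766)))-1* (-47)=1746482065013 / 75924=23003030.20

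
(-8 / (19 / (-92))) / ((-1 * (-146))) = 368 / 1387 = 0.27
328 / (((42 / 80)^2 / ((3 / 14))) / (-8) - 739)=-2099200 / 4730629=-0.44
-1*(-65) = 65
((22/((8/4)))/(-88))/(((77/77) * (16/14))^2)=-49/512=-0.10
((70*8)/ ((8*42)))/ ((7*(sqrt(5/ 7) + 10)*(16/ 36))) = 15/ 278 - 3*sqrt(35)/ 3892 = 0.05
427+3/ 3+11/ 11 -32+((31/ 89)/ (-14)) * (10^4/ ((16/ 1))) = 475287/ 1246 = 381.45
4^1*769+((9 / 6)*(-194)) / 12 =12207 / 4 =3051.75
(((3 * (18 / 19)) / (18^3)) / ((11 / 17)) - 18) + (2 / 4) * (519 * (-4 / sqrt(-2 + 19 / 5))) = -346 * sqrt(5) - 406279 / 22572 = -791.68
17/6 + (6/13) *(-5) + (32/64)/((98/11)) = 4447/7644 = 0.58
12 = 12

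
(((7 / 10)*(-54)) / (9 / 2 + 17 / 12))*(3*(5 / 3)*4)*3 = -27216 / 71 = -383.32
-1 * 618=-618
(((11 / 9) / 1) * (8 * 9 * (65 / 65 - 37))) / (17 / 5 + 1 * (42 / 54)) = -35640 / 47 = -758.30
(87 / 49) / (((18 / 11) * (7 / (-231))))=-3509 / 98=-35.81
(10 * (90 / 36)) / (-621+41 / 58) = -1450 / 35977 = -0.04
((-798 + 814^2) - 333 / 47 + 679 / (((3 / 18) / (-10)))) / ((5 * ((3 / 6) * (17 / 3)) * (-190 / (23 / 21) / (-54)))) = 36253226106 / 2656675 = 13646.09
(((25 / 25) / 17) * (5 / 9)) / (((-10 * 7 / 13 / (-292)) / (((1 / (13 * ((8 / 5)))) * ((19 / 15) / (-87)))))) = -0.00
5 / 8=0.62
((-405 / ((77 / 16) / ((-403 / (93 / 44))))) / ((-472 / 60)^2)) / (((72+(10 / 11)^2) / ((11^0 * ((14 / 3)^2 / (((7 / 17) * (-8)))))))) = -180501750 / 7668643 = -23.54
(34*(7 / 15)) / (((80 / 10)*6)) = 119 / 360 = 0.33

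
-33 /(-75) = 11 /25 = 0.44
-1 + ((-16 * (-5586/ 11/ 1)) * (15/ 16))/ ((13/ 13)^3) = 7616.27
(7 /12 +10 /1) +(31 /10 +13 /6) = 317 /20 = 15.85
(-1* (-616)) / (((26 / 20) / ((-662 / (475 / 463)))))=-377615392 / 1235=-305761.45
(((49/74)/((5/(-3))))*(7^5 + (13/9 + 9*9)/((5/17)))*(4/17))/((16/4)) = -37677521/94350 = -399.34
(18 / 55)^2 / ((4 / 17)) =1377 / 3025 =0.46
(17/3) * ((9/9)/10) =17/30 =0.57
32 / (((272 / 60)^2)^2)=50625 / 668168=0.08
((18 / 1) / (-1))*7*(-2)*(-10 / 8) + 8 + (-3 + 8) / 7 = -2144 / 7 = -306.29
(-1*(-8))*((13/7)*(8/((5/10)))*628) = 1044992/7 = 149284.57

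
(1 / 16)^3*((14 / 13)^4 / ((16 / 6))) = 7203 / 58492928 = 0.00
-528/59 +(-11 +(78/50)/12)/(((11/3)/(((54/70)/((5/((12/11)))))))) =-295094319/31233125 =-9.45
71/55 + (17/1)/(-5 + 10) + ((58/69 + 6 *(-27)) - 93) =-946733/3795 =-249.47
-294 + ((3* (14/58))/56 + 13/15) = -293.12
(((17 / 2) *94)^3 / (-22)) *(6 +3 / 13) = -41316674319 / 286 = -144463896.22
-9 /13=-0.69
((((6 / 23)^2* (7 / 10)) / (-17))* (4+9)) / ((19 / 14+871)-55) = -22932 / 514534495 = -0.00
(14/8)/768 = 7/3072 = 0.00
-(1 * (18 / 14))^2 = -81 / 49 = -1.65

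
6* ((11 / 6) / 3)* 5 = 55 / 3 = 18.33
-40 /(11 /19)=-760 /11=-69.09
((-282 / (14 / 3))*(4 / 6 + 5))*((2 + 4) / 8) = -7191 / 28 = -256.82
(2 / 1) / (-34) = -1 / 17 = -0.06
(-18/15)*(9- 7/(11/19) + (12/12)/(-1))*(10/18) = 30/11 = 2.73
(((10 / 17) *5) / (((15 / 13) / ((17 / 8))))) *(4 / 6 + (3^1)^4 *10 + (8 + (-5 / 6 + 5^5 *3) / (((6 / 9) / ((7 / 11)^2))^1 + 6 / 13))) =8272532515 / 290016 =28524.40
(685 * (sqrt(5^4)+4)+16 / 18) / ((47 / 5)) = 893965 / 423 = 2113.39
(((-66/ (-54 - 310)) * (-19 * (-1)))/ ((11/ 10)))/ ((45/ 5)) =95/ 273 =0.35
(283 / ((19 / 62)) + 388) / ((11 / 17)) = 423606 / 209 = 2026.82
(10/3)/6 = 5/9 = 0.56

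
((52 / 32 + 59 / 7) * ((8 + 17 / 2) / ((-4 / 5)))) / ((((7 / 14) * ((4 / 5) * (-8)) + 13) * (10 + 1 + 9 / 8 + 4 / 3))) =-1393425 / 886312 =-1.57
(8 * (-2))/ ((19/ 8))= -128/ 19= -6.74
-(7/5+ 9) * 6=-312/5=-62.40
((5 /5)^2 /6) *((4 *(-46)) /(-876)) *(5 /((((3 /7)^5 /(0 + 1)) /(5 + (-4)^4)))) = 56051345 /17739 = 3159.78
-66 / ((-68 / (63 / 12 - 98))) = -12243 / 136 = -90.02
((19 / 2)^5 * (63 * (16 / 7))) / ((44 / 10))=111424455 / 44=2532373.98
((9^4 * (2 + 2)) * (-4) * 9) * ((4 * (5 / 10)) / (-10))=944784 / 5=188956.80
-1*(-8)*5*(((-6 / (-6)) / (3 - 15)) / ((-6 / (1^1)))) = 5 / 9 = 0.56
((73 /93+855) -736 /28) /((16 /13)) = 1755013 /2604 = 673.97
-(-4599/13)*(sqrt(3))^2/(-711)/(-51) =0.03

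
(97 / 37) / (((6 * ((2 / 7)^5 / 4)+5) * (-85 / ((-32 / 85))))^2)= 28057701532672 / 13655066639628908125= 0.00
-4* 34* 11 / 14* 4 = -2992 / 7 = -427.43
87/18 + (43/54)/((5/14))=7.06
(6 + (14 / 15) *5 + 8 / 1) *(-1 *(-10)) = 560 / 3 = 186.67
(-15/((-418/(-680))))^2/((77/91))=338130000/480491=703.72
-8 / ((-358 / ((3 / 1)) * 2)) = 6 / 179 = 0.03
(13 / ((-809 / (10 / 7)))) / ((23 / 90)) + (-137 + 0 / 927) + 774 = 82956913 / 130249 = 636.91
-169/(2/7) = -1183/2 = -591.50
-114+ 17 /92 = -10471 /92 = -113.82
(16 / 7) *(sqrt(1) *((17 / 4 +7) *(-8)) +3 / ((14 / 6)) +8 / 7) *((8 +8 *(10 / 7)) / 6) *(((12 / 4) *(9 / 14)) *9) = -27011232 / 2401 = -11249.99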